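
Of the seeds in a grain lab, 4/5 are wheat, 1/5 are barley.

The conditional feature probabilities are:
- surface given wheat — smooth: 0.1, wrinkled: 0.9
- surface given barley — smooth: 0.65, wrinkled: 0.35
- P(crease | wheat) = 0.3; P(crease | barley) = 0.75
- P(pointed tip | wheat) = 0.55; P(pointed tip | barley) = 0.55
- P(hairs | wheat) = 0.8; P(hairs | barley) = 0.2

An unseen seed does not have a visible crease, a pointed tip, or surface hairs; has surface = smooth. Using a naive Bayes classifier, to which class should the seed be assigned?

barley

wheat: 0.8 × 0.1 × (1−0.3) × (1−0.55) × (1−0.8) = 0.00504
barley: 0.2 × 0.65 × (1−0.75) × (1−0.55) × (1−0.2) = 0.0117
Highest score → barley.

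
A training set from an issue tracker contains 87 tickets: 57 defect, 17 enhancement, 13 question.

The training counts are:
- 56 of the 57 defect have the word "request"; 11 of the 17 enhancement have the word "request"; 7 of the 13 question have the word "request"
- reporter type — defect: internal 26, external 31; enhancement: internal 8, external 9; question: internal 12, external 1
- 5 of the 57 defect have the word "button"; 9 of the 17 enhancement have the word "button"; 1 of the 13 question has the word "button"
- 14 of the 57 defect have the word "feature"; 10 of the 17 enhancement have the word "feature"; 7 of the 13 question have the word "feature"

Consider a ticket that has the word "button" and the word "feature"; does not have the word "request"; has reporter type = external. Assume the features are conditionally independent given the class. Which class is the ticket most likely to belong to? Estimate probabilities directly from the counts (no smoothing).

defect: (57/87) × (1/57) × (31/57) × (5/57) × (14/57) ≈ 0.000134684
enhancement: (17/87) × (6/17) × (9/17) × (9/17) × (10/17) ≈ 0.0113703
question: (13/87) × (6/13) × (1/13) × (1/13) × (7/13) ≈ 0.000219735
Highest score → enhancement.

enhancement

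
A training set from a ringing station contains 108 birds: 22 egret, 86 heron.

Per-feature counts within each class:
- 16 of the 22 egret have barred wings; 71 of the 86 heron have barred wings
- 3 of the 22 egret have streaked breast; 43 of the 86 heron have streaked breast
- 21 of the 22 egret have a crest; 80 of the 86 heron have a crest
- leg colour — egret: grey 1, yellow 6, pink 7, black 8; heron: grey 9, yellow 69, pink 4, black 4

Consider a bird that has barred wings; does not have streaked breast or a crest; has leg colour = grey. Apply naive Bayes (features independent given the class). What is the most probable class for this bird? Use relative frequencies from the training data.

egret: (22/108) × (16/22) × (19/22) × (1/22) × (1/22) ≈ 0.000264352
heron: (86/108) × (71/86) × (43/86) × (6/86) × (9/86) ≈ 0.00239995
Highest score → heron.

heron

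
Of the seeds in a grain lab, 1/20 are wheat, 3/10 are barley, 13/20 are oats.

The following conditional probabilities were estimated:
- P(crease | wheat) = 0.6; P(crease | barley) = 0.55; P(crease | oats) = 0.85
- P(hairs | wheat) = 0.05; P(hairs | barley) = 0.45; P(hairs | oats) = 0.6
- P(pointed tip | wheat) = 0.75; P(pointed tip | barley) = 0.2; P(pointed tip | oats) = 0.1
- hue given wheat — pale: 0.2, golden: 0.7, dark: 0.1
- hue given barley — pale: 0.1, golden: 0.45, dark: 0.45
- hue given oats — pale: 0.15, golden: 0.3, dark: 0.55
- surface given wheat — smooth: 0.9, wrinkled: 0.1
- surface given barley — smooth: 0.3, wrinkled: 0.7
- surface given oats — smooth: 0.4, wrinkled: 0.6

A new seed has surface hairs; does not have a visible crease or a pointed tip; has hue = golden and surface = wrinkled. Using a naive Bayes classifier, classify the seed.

wheat: 0.05 × (1−0.6) × 0.05 × (1−0.75) × 0.7 × 0.1 = 0.0000175
barley: 0.3 × (1−0.55) × 0.45 × (1−0.2) × 0.45 × 0.7 = 0.015309
oats: 0.65 × (1−0.85) × 0.6 × (1−0.1) × 0.3 × 0.6 = 0.009477
Highest score → barley.

barley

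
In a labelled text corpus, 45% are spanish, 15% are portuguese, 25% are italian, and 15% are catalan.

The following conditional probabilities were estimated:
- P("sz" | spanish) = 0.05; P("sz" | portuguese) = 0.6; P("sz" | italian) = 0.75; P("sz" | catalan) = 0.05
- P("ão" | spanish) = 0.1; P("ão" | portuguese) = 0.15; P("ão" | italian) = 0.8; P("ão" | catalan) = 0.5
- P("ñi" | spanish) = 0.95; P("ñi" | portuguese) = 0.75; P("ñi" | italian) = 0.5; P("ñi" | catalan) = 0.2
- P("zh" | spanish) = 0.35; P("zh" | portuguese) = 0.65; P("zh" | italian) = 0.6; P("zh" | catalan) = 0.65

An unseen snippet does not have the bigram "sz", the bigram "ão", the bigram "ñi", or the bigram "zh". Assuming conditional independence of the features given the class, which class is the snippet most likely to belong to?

spanish: 0.45 × (1−0.05) × (1−0.1) × (1−0.95) × (1−0.35) = 0.012504375
portuguese: 0.15 × (1−0.6) × (1−0.15) × (1−0.75) × (1−0.65) = 0.0044625
italian: 0.25 × (1−0.75) × (1−0.8) × (1−0.5) × (1−0.6) = 0.0025
catalan: 0.15 × (1−0.05) × (1−0.5) × (1−0.2) × (1−0.65) = 0.01995
Highest score → catalan.

catalan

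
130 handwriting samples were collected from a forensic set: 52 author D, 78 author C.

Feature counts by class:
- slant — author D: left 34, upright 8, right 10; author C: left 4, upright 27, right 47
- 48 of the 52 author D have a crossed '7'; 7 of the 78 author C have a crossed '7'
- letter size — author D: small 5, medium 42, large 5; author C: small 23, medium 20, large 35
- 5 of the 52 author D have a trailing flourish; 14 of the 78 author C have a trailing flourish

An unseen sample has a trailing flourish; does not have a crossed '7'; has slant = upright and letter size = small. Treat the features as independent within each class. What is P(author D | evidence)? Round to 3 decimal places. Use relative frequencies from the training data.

0.004

author D: (52/130) × (8/52) × (4/52) × (5/52) × (5/52) ≈ 0.000043766
author C: (78/130) × (27/78) × (71/78) × (23/78) × (14/78) ≈ 0.0100058
P(author D | x) = 0.000043766 / 0.010049566 ≈ 0.004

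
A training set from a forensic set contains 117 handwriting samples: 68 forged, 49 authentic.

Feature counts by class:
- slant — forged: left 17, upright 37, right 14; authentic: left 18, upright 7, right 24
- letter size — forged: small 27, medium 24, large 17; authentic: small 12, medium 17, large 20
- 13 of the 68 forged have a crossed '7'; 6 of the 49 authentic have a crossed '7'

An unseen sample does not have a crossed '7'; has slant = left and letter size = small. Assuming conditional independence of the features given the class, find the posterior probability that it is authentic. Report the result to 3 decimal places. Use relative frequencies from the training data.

forged: (68/117) × (17/68) × (27/68) × (55/68) ≈ 0.0466629
authentic: (49/117) × (18/49) × (12/49) × (43/49) ≈ 0.0330631
P(authentic | x) = 0.0330631 / 0.079726 ≈ 0.415

0.415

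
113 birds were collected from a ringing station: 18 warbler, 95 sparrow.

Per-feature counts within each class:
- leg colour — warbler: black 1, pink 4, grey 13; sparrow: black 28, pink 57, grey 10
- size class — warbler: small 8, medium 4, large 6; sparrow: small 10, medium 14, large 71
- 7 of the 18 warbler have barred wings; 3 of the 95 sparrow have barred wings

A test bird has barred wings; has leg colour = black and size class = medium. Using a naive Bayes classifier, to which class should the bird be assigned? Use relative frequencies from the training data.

sparrow

warbler: (18/113) × (1/18) × (4/18) × (7/18) ≈ 0.000764777
sparrow: (95/113) × (28/95) × (14/95) × (3/95) ≈ 0.00115314
Highest score → sparrow.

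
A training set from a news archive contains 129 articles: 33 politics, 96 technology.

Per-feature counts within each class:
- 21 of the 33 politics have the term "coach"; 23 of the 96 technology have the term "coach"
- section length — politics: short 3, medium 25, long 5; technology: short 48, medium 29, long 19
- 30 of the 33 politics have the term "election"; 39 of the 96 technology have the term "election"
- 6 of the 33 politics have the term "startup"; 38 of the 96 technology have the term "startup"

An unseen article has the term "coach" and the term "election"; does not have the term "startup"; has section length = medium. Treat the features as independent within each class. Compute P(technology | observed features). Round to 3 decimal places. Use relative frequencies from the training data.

0.126

politics: (33/129) × (21/33) × (25/33) × (30/33) × (27/33) ≈ 0.0917303
technology: (96/129) × (23/96) × (29/96) × (39/96) × (58/96) ≈ 0.0132195
P(technology | x) = 0.0132195 / 0.1049498 ≈ 0.126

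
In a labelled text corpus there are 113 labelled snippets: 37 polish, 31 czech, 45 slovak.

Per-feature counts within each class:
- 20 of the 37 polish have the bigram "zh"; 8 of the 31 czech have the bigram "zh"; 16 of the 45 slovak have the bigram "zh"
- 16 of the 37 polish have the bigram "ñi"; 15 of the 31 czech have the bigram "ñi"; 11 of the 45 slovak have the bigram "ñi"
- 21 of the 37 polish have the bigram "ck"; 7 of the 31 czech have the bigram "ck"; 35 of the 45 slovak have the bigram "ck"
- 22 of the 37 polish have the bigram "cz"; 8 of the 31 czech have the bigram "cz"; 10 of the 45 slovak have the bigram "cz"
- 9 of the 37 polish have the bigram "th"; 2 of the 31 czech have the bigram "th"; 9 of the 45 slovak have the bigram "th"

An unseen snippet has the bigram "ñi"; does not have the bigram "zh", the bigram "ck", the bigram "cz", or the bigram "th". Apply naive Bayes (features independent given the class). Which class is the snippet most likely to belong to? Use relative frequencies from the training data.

polish: (37/113) × (17/37) × (16/37) × (16/37) × (15/37) × (28/37) ≈ 0.00863084
czech: (31/113) × (23/31) × (15/31) × (24/31) × (23/31) × (29/31) ≈ 0.0529214
slovak: (45/113) × (29/45) × (11/45) × (10/45) × (35/45) × (36/45) ≈ 0.00867427
Highest score → czech.

czech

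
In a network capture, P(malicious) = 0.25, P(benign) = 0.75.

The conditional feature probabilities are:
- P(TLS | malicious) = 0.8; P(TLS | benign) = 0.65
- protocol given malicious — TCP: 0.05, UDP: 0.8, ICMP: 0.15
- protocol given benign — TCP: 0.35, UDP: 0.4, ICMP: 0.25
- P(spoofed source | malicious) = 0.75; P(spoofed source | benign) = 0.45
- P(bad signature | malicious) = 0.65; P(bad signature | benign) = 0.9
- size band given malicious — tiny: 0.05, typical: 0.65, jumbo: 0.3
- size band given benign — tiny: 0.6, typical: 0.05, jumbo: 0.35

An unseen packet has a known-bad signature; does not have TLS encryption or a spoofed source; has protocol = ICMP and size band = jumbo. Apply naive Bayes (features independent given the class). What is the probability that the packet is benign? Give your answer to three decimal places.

malicious: 0.25 × (1−0.8) × 0.15 × (1−0.75) × 0.65 × 0.3 = 0.000365625
benign: 0.75 × (1−0.65) × 0.25 × (1−0.45) × 0.9 × 0.35 = 0.01136953125
P(benign | x) = 0.01136953125 / 0.01173515625 ≈ 0.969

0.969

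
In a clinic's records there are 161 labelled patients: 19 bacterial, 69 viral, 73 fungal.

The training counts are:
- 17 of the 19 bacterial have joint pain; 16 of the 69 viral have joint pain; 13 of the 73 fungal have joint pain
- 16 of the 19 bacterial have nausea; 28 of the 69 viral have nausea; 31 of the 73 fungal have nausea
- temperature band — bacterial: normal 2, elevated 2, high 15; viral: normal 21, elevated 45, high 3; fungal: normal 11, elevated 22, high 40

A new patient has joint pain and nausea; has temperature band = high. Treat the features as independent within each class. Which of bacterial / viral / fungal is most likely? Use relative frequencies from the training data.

bacterial

bacterial: (19/161) × (17/19) × (16/19) × (15/19) ≈ 0.0701984
viral: (69/161) × (16/69) × (28/69) × (3/69) ≈ 0.00175338
fungal: (73/161) × (13/73) × (31/73) × (40/73) ≈ 0.0187886
Highest score → bacterial.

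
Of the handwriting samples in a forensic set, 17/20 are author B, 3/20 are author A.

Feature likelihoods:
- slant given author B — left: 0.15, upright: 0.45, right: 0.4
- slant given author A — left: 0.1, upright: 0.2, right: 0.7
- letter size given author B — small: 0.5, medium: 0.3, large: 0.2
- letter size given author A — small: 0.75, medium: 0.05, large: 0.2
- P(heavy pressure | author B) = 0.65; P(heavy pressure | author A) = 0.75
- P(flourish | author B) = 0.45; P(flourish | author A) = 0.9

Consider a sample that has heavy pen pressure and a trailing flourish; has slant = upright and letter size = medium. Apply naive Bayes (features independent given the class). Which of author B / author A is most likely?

author B

author B: 0.85 × 0.45 × 0.3 × 0.65 × 0.45 = 0.033564375
author A: 0.15 × 0.2 × 0.05 × 0.75 × 0.9 = 0.0010125
Highest score → author B.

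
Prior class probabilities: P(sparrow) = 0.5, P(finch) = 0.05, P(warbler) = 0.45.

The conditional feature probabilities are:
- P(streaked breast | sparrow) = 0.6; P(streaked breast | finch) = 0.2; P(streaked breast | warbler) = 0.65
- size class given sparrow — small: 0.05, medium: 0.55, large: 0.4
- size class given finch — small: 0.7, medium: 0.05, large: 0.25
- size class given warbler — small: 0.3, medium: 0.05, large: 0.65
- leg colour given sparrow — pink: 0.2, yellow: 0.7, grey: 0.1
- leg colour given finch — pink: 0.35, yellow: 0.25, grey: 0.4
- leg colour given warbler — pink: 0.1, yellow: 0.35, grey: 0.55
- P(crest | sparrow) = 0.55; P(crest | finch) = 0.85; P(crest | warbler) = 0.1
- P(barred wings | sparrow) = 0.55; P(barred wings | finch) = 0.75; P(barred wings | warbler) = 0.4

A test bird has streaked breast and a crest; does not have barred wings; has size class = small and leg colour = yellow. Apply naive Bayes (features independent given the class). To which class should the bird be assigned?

sparrow: 0.5 × 0.6 × 0.05 × 0.7 × 0.55 × (1−0.55) = 0.00259875
finch: 0.05 × 0.2 × 0.7 × 0.25 × 0.85 × (1−0.75) = 0.000371875
warbler: 0.45 × 0.65 × 0.3 × 0.35 × 0.1 × (1−0.4) = 0.00184275
Highest score → sparrow.

sparrow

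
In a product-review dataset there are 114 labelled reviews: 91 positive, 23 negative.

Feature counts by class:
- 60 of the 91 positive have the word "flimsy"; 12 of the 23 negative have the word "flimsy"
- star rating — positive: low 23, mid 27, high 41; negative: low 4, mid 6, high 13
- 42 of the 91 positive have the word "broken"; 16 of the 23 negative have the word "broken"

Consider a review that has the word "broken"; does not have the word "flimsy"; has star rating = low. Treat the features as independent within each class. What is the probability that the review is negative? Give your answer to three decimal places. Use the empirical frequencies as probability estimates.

positive: (91/114) × (31/91) × (23/91) × (42/91) ≈ 0.0317213
negative: (23/114) × (11/23) × (4/23) × (16/23) ≈ 0.0116738
P(negative | x) = 0.0116738 / 0.0433951 ≈ 0.269

0.269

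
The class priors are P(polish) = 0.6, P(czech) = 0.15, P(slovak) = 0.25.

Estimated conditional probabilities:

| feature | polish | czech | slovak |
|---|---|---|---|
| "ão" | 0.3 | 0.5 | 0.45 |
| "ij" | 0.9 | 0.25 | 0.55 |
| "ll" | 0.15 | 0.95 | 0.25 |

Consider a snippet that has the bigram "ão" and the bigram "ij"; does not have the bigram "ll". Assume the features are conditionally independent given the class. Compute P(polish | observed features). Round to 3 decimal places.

polish: 0.6 × 0.3 × 0.9 × (1−0.15) = 0.1377
czech: 0.15 × 0.5 × 0.25 × (1−0.95) = 0.0009375
slovak: 0.25 × 0.45 × 0.55 × (1−0.25) = 0.04640625
P(polish | x) = 0.1377 / 0.18504375 ≈ 0.744

0.744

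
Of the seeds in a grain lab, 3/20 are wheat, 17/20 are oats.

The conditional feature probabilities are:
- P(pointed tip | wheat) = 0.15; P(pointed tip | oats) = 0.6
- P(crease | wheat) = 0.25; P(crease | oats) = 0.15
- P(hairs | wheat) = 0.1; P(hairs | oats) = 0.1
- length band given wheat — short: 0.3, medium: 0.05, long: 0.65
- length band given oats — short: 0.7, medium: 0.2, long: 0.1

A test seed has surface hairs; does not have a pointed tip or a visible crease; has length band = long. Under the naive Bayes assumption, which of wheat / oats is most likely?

wheat

wheat: 0.15 × (1−0.15) × (1−0.25) × 0.1 × 0.65 = 0.006215625
oats: 0.85 × (1−0.6) × (1−0.15) × 0.1 × 0.1 = 0.00289
Highest score → wheat.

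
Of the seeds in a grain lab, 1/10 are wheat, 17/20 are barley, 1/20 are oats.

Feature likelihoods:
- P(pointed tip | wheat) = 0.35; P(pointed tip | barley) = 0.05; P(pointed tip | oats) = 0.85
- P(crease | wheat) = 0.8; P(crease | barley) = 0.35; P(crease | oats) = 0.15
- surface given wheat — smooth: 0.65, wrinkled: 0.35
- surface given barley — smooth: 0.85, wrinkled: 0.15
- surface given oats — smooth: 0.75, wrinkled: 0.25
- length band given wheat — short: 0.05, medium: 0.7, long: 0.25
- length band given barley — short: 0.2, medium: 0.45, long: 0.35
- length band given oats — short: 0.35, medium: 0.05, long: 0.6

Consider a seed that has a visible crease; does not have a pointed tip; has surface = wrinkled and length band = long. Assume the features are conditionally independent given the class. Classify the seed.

barley

wheat: 0.1 × (1−0.35) × 0.8 × 0.35 × 0.25 = 0.00455
barley: 0.85 × (1−0.05) × 0.35 × 0.15 × 0.35 = 0.0148378125
oats: 0.05 × (1−0.85) × 0.15 × 0.25 × 0.6 = 0.00016875
Highest score → barley.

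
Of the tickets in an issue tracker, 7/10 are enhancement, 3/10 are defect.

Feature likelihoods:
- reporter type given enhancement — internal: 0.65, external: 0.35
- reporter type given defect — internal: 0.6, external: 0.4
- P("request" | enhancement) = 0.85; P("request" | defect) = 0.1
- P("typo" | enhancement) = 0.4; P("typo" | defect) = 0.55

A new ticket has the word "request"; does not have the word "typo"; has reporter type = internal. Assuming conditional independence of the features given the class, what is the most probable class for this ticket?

enhancement: 0.7 × 0.65 × 0.85 × (1−0.4) = 0.23205
defect: 0.3 × 0.6 × 0.1 × (1−0.55) = 0.0081
Highest score → enhancement.

enhancement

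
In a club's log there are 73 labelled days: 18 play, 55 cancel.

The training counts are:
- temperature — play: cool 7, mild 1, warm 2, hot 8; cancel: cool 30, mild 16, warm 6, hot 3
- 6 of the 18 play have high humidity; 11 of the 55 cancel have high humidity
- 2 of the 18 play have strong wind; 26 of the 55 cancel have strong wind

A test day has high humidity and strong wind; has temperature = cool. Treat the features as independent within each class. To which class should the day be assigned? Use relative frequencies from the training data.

play: (18/73) × (7/18) × (6/18) × (2/18) ≈ 0.0035515
cancel: (55/73) × (30/55) × (11/55) × (26/55) ≈ 0.0388543
Highest score → cancel.

cancel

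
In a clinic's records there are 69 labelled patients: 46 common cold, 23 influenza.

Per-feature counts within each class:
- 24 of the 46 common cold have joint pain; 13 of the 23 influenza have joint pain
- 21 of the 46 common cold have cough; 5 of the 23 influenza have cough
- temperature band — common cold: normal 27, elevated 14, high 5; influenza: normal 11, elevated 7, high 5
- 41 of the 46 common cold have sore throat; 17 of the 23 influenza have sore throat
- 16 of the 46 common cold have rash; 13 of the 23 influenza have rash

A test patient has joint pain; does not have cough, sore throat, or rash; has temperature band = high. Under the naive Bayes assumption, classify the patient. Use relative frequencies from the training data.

common cold: (46/69) × (24/46) × (25/46) × (5/46) × (5/46) × (30/46) ≈ 0.00145657
influenza: (23/69) × (13/23) × (18/23) × (5/23) × (6/23) × (10/23) ≈ 0.0036356
Highest score → influenza.

influenza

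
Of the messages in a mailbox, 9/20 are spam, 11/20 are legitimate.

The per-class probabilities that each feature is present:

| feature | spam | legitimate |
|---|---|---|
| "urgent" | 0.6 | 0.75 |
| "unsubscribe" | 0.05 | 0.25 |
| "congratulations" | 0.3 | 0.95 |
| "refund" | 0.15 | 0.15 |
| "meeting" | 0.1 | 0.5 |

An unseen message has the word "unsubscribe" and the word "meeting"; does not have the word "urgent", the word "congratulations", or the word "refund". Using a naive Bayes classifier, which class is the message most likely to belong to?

legitimate

spam: 0.45 × (1−0.6) × 0.05 × (1−0.3) × (1−0.15) × 0.1 = 0.0005355
legitimate: 0.55 × (1−0.75) × 0.25 × (1−0.95) × (1−0.15) × 0.5 = 0.00073046875
Highest score → legitimate.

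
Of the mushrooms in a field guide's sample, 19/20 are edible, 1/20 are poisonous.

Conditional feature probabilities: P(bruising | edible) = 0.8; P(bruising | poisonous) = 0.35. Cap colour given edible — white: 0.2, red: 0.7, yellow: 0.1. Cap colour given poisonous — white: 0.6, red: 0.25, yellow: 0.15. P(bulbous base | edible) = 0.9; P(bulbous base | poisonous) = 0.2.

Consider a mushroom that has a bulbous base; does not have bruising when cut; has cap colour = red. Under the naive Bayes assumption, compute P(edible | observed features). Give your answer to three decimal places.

0.987

edible: 0.95 × (1−0.8) × 0.7 × 0.9 = 0.1197
poisonous: 0.05 × (1−0.35) × 0.25 × 0.2 = 0.001625
P(edible | x) = 0.1197 / 0.121325 ≈ 0.987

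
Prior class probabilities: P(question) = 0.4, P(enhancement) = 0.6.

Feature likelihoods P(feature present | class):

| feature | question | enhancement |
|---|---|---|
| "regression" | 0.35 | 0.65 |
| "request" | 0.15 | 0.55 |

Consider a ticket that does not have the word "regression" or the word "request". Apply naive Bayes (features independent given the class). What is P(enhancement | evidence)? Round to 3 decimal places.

0.300

question: 0.4 × (1−0.35) × (1−0.15) = 0.221
enhancement: 0.6 × (1−0.65) × (1−0.55) = 0.0945
P(enhancement | x) = 0.0945 / 0.3155 ≈ 0.300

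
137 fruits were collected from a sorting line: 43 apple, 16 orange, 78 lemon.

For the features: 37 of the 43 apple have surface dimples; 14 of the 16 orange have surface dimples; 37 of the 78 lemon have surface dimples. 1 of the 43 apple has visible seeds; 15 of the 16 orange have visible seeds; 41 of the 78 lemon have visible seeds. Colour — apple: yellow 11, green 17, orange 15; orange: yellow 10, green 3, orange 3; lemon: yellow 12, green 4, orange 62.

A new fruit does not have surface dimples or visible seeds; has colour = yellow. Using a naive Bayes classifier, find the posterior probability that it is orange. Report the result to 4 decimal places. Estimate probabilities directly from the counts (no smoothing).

0.0171

apple: (43/137) × (6/43) × (42/43) × (11/43) ≈ 0.010943
orange: (16/137) × (2/16) × (1/16) × (10/16) ≈ 0.000570255
lemon: (78/137) × (41/78) × (37/78) × (12/78) ≈ 0.0218402
P(orange | x) = 0.000570255 / 0.033353455 ≈ 0.0171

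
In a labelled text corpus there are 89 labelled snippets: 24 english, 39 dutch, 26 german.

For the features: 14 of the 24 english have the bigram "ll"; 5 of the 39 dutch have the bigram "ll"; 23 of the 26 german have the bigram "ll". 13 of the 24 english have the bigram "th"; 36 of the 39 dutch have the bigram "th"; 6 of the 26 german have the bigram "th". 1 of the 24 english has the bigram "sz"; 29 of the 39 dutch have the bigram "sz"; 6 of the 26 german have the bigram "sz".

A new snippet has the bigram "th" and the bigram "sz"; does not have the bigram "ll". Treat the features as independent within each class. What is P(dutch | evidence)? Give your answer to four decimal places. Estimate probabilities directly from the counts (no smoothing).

0.9838

english: (24/89) × (10/24) × (13/24) × (1/24) ≈ 0.00253589
dutch: (39/89) × (34/39) × (36/39) × (29/39) ≈ 0.262217
german: (26/89) × (3/26) × (6/26) × (6/26) ≈ 0.00179509
P(dutch | x) = 0.262217 / 0.26654798 ≈ 0.9838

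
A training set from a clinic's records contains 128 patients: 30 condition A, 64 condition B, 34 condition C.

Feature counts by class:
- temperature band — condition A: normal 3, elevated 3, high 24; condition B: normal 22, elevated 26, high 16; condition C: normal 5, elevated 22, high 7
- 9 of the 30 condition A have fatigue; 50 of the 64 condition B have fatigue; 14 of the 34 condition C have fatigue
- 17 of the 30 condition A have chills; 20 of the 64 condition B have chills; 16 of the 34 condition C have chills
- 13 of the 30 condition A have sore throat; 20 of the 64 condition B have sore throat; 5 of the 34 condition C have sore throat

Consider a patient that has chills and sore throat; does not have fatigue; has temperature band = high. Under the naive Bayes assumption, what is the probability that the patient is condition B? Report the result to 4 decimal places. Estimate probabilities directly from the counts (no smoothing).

0.0719

condition A: (30/128) × (24/30) × (21/30) × (17/30) × (13/30) ≈ 0.0322292
condition B: (64/128) × (16/64) × (14/64) × (20/64) × (20/64) = 0.0026702880859375
condition C: (34/128) × (7/34) × (20/34) × (16/34) × (5/34) ≈ 0.00222624
P(condition B | x) = 0.0026702880859375 / 0.0371257280859375 ≈ 0.0719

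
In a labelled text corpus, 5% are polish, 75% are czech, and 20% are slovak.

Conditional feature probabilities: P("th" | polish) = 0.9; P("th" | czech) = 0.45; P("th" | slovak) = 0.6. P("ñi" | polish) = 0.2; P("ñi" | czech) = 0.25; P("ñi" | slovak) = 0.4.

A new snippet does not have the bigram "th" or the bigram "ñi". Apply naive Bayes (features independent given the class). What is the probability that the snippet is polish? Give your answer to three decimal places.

polish: 0.05 × (1−0.9) × (1−0.2) = 0.004
czech: 0.75 × (1−0.45) × (1−0.25) = 0.309375
slovak: 0.2 × (1−0.6) × (1−0.4) = 0.048
P(polish | x) = 0.004 / 0.361375 ≈ 0.011

0.011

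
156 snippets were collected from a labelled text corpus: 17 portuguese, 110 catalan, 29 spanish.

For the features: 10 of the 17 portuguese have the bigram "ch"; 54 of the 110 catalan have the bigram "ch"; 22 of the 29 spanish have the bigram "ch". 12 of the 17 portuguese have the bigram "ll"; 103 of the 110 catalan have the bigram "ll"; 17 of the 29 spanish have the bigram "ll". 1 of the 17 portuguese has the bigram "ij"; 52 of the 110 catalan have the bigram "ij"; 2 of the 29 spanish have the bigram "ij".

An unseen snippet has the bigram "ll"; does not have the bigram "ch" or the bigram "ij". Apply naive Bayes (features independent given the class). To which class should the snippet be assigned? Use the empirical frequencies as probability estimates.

portuguese: (17/156) × (7/17) × (12/17) × (16/17) ≈ 0.029811
catalan: (110/156) × (56/110) × (103/110) × (58/110) ≈ 0.177232
spanish: (29/156) × (7/29) × (17/29) × (27/29) ≈ 0.0244901
Highest score → catalan.

catalan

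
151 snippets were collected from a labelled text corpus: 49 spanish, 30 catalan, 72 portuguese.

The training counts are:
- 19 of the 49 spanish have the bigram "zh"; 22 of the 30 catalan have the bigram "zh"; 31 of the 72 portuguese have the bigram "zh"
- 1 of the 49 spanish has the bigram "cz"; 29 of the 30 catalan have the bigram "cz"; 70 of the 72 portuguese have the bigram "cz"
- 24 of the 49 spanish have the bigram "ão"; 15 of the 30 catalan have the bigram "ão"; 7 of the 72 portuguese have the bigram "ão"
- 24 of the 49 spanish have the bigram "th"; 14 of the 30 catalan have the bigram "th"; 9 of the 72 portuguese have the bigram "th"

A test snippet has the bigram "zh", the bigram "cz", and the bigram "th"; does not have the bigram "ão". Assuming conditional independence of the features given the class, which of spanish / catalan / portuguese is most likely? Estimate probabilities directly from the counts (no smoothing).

spanish: (49/151) × (19/49) × (1/49) × (25/49) × (24/49) ≈ 0.000641711
catalan: (30/151) × (22/30) × (29/30) × (15/30) × (14/30) ≈ 0.0328624
portuguese: (72/151) × (31/72) × (70/72) × (65/72) × (9/72) ≈ 0.0225238
Highest score → catalan.

catalan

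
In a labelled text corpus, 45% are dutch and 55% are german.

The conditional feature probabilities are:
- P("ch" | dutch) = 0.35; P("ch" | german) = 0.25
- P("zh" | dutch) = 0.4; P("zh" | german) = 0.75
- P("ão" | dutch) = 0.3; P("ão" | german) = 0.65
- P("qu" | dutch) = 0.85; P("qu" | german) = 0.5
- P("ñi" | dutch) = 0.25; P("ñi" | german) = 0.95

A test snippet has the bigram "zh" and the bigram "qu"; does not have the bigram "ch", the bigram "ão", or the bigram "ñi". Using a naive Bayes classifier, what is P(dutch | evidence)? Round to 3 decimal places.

0.951

dutch: 0.45 × (1−0.35) × 0.4 × (1−0.3) × 0.85 × (1−0.25) = 0.05221125
german: 0.55 × (1−0.25) × 0.75 × (1−0.65) × 0.5 × (1−0.95) = 0.00270703125
P(dutch | x) = 0.05221125 / 0.05491828125 ≈ 0.951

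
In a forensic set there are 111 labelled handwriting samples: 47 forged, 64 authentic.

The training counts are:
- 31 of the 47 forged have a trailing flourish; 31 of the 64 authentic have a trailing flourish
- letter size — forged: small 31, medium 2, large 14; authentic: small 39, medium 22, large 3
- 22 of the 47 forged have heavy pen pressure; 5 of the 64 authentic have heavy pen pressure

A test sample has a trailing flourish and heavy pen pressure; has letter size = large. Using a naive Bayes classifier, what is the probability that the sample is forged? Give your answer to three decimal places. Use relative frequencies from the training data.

forged: (47/111) × (31/47) × (14/47) × (22/47) ≈ 0.0389398
authentic: (64/111) × (31/64) × (3/64) × (5/64) ≈ 0.00102275
P(forged | x) = 0.0389398 / 0.03996255 ≈ 0.974

0.974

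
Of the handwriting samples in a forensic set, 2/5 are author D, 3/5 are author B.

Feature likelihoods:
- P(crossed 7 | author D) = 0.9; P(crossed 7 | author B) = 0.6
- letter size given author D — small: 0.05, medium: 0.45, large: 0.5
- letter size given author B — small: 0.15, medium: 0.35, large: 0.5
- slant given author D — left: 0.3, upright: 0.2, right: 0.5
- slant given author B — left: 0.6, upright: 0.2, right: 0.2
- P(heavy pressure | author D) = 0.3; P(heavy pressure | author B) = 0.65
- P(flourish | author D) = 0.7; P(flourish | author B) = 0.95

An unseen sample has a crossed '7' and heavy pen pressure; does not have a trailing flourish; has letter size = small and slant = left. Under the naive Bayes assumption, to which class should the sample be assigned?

author D: 0.4 × 0.9 × 0.05 × 0.3 × 0.3 × (1−0.7) = 0.000486
author B: 0.6 × 0.6 × 0.15 × 0.6 × 0.65 × (1−0.95) = 0.001053
Highest score → author B.

author B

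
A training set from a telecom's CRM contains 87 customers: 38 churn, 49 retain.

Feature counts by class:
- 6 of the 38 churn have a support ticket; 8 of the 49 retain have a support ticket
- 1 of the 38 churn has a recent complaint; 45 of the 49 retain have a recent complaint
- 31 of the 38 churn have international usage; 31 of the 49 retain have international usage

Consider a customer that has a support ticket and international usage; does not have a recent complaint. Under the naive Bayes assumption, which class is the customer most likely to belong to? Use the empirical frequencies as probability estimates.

churn: (38/87) × (6/38) × (37/38) × (31/38) ≈ 0.0547808
retain: (49/87) × (8/49) × (4/49) × (31/49) ≈ 0.00474898
Highest score → churn.

churn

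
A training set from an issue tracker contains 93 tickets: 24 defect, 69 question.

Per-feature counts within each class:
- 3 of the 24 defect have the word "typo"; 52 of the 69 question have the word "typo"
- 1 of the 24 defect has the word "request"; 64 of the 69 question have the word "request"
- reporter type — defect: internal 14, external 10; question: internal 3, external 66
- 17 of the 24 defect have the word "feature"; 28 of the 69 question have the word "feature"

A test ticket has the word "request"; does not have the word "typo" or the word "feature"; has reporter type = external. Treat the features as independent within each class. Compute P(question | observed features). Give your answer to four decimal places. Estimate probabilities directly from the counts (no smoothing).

0.9883

defect: (24/93) × (21/24) × (1/24) × (10/24) × (7/24) ≈ 0.00114341
question: (69/93) × (17/69) × (64/69) × (66/69) × (41/69) ≈ 0.0963666
P(question | x) = 0.0963666 / 0.09751001 ≈ 0.9883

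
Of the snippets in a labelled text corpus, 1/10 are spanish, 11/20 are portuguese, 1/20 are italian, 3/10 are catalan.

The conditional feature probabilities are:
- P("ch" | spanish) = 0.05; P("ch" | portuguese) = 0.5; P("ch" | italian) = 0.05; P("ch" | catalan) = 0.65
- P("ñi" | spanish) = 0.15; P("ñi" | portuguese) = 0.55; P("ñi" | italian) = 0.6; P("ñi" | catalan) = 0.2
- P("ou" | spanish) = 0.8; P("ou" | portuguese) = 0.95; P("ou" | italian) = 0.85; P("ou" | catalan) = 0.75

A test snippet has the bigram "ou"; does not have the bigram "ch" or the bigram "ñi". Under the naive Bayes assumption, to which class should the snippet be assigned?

spanish: 0.1 × (1−0.05) × (1−0.15) × 0.8 = 0.0646
portuguese: 0.55 × (1−0.5) × (1−0.55) × 0.95 = 0.1175625
italian: 0.05 × (1−0.05) × (1−0.6) × 0.85 = 0.01615
catalan: 0.3 × (1−0.65) × (1−0.2) × 0.75 = 0.063
Highest score → portuguese.

portuguese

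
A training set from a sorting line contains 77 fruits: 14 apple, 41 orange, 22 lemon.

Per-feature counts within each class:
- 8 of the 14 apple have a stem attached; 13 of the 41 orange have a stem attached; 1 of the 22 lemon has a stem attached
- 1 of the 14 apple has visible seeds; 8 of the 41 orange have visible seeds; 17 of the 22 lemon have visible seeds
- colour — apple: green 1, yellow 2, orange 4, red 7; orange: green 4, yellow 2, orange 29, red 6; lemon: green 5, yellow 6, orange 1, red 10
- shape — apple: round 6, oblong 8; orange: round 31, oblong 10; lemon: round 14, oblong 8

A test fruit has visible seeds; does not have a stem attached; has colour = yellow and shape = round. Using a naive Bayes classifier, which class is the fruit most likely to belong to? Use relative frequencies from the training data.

lemon

apple: (14/77) × (6/14) × (1/14) × (2/14) × (6/14) ≈ 0.000340767
orange: (41/77) × (28/41) × (8/41) × (2/41) × (31/41) ≈ 0.00261696
lemon: (22/77) × (21/22) × (17/22) × (6/22) × (14/22) ≈ 0.0365754
Highest score → lemon.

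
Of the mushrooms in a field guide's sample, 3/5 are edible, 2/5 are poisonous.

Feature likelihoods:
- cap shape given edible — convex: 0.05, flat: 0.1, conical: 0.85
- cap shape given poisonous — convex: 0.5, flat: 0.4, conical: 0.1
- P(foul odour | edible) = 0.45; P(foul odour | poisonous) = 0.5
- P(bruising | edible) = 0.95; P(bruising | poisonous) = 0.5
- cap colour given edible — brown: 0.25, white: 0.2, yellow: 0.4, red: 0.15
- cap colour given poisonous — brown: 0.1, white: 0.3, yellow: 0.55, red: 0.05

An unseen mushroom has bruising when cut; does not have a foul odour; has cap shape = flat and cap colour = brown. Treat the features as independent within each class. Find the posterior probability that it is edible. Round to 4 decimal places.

0.6621

edible: 0.6 × 0.1 × (1−0.45) × 0.95 × 0.25 = 0.0078375
poisonous: 0.4 × 0.4 × (1−0.5) × 0.5 × 0.1 = 0.004
P(edible | x) = 0.0078375 / 0.0118375 ≈ 0.6621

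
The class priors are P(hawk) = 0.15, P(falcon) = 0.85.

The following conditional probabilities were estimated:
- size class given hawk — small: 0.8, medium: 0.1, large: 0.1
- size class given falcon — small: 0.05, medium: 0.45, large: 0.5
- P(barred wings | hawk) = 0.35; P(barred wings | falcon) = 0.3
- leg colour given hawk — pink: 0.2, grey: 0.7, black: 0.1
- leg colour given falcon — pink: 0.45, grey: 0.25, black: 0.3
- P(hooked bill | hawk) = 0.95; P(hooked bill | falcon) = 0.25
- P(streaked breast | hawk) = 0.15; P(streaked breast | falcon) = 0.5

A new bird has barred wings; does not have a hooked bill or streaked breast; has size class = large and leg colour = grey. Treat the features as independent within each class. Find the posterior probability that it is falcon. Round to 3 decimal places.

hawk: 0.15 × 0.1 × 0.35 × 0.7 × (1−0.95) × (1−0.15) = 0.0001561875
falcon: 0.85 × 0.5 × 0.3 × 0.25 × (1−0.25) × (1−0.5) = 0.011953125
P(falcon | x) = 0.011953125 / 0.0121093125 ≈ 0.987

0.987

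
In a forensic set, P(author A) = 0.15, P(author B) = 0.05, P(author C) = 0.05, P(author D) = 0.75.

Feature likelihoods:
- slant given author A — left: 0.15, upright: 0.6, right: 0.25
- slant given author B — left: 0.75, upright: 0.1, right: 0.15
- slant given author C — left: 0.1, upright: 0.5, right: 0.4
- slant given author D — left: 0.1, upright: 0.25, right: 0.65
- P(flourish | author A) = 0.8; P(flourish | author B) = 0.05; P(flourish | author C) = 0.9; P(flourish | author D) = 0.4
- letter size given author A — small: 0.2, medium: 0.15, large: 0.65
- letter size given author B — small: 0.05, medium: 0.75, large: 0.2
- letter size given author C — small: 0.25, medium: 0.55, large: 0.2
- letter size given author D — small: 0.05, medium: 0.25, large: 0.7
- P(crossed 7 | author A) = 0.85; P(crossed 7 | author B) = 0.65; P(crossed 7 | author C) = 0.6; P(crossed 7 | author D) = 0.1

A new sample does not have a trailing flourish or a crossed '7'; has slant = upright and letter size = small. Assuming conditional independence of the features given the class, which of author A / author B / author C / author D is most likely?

author A: 0.15 × 0.6 × (1−0.8) × 0.2 × (1−0.85) = 0.00054
author B: 0.05 × 0.1 × (1−0.05) × 0.05 × (1−0.65) = 0.000083125
author C: 0.05 × 0.5 × (1−0.9) × 0.25 × (1−0.6) = 0.00025
author D: 0.75 × 0.25 × (1−0.4) × 0.05 × (1−0.1) = 0.0050625
Highest score → author D.

author D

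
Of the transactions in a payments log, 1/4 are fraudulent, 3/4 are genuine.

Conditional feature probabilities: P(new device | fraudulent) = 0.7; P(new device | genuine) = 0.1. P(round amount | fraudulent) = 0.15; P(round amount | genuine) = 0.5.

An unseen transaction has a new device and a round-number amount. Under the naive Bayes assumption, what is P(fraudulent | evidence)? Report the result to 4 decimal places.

fraudulent: 0.25 × 0.7 × 0.15 = 0.02625
genuine: 0.75 × 0.1 × 0.5 = 0.0375
P(fraudulent | x) = 0.02625 / 0.06375 ≈ 0.4118

0.4118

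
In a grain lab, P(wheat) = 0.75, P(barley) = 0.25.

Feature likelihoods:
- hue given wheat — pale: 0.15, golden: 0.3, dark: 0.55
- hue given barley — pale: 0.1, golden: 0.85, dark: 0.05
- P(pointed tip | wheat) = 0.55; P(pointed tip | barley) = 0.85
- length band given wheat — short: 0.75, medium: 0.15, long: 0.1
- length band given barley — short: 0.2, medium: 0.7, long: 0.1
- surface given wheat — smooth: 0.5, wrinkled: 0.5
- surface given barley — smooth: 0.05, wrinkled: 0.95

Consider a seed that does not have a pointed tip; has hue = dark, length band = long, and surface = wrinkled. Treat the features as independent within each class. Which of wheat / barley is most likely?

wheat

wheat: 0.75 × 0.55 × (1−0.55) × 0.1 × 0.5 = 0.00928125
barley: 0.25 × 0.05 × (1−0.85) × 0.1 × 0.95 = 0.000178125
Highest score → wheat.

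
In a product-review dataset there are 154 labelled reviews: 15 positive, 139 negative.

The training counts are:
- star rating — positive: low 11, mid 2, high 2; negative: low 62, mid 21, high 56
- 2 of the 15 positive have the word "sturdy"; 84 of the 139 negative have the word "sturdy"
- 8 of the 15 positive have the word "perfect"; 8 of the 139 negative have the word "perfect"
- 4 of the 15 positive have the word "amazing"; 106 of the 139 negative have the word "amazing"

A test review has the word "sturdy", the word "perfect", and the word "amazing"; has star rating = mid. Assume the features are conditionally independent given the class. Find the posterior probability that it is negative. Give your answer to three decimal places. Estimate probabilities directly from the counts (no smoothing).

0.936

positive: (15/154) × (2/15) × (2/15) × (8/15) × (4/15) ≈ 0.000246272
negative: (139/154) × (21/139) × (84/139) × (8/139) × (106/139) ≈ 0.00361684
P(negative | x) = 0.00361684 / 0.003863112 ≈ 0.936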